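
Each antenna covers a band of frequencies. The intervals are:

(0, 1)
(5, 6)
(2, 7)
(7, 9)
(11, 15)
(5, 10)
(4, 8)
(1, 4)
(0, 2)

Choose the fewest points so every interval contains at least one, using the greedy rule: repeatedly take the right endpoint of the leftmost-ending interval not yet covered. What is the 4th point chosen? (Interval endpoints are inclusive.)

Sort by right endpoint; whenever an interval is uncovered, place a point at its right end.
By right end: [0,1]  [0,2]  [1,4]  [5,6]  [2,7]  [4,8]  [7,9]  [5,10]  [11,15]
[0,1] uncovered → point at 1; [5,6] uncovered → point at 6; [7,9] uncovered → point at 9; [11,15] uncovered → point at 15.
Points: 1, 6, 9, 15 (4 total).

15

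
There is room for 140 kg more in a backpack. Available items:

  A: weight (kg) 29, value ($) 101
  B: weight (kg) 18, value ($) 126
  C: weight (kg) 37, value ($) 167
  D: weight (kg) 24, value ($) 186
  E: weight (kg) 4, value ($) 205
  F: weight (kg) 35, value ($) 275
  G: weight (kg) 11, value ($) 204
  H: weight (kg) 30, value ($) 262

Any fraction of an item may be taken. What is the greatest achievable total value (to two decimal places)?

1339.24

Greedy by value/weight ratio, highest first.
Order: E (205/4=51.25) > G (204/11=18.55) > H (262/30=8.73) > F (275/35=7.86) > D (186/24=7.75) > B (126/18=7.00) > C (167/37=4.51) > A (101/29=3.48)
Fill: take E (4 @ 205) → take G (11 @ 204) → take H (30 @ 262) → take F (35 @ 275) → take D (24 @ 186) → take B (18 @ 126) → take 18/37 of C → 81.24; 140/140 used.
Total value = 1339.24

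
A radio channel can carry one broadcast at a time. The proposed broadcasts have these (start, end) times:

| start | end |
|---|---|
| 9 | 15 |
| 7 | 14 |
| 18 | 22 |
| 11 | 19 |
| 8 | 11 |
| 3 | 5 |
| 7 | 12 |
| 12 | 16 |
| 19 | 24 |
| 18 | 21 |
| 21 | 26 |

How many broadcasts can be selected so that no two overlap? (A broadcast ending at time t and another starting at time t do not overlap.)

Greedy by earliest finish: after sorting by end time, pick each interval compatible with the last pick.
By end time: (3,5), (8,11), (7,12), (7,14), (9,15), (12,16), (11,19), (18,21), (18,22), (19,24), (21,26).
Pick (3,5); next start ≥ 5 → (8,11); next start ≥ 11 → (12,16); next start ≥ 16 → (18,21); next start ≥ 21 → (21,26).
Selected 5 broadcasts.

5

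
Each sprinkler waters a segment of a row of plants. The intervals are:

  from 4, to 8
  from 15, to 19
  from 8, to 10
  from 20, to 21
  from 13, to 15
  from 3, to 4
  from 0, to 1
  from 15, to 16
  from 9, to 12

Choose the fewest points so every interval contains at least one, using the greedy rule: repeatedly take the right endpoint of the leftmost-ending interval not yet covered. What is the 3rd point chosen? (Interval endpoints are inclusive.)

Sort by right endpoint; whenever an interval is uncovered, place a point at its right end.
By right end: [0,1]  [3,4]  [4,8]  [8,10]  [9,12]  [13,15]  [15,16]  [15,19]  [20,21]
[0,1] uncovered → point at 1; [3,4] uncovered → point at 4; [8,10] uncovered → point at 10; [13,15] uncovered → point at 15; [20,21] uncovered → point at 21.
Points: 1, 4, 10, 15, 21 (5 total).

10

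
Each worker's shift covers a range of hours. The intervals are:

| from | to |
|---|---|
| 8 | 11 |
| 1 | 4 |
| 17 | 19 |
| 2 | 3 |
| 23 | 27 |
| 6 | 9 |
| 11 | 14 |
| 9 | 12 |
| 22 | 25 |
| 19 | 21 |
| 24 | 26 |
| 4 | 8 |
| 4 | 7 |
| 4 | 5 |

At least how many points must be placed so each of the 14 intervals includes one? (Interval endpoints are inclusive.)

Sorted: [2,3] [1,4] [4,5] [4,7] [4,8] [6,9] [8,11] [9,12] [11,14] [17,19] [19,21] [22,25] [24,26] [23,27]
{[2,3],[1,4]} hit by 3; {[4,5],[4,7],[4,8]} hit by 5; {[6,9],[8,11],[9,12]} hit by 9; {[11,14]} hit by 14; {[17,19],[19,21]} hit by 19; {[22,25],[24,26],[23,27]} hit by 25.
Points: 3, 5, 9, 14, 19, 25 (6 total).

6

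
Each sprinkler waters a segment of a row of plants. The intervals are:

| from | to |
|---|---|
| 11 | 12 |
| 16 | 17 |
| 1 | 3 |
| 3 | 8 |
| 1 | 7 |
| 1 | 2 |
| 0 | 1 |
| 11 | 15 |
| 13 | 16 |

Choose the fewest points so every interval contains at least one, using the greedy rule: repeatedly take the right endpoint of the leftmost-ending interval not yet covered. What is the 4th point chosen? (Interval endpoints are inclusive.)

Sort by right endpoint; whenever an interval is uncovered, place a point at its right end.
By right end: [0,1]  [1,2]  [1,3]  [1,7]  [3,8]  [11,12]  [11,15]  [13,16]  [16,17]
[0,1] uncovered → point at 1; [3,8] uncovered → point at 8; [11,12] uncovered → point at 12; [13,16] uncovered → point at 16.
Points: 1, 8, 12, 16 (4 total).

16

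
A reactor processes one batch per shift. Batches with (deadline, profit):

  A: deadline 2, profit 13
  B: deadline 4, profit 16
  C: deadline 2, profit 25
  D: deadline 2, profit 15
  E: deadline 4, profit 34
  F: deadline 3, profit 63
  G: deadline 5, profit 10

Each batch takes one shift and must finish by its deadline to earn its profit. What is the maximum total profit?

148

Profit order: F=63 E=34 C=25 B=16 D=15 A=13 G=10
Assign: F→slot 3, E→slot 4, C→slot 2, B→slot 1, D skipped, A skipped, G→slot 5.
Slots: [1:B] [2:C] [3:F] [4:E] [5:G]
Profit = 16 + 25 + 63 + 34 + 10 = 148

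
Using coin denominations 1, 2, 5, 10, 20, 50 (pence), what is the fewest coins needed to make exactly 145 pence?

5

Greedy: take as many of the largest coin as possible, then repeat with the remainder.
145 = 2×50 + 2×20 + 1×5
Total coins = 2 + 2 + 1 = 5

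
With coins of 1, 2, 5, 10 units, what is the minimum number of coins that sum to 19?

4

19 = 1×10 + 1×5 + 2×2
Total coins = 1 + 1 + 2 = 4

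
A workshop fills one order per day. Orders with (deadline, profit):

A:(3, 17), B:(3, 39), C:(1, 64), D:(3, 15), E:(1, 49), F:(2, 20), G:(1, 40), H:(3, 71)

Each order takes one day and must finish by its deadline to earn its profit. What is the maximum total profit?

Take jobs in profit order; each goes to the latest open slot no later than its deadline.
By profit: H(d3,71), C(d1,64), E(d1,49), G(d1,40), B(d3,39), F(d2,20), A(d3,17), D(d3,15)
H→slot 3; C→slot 1; E skipped; G skipped; B→slot 2; F skipped; A skipped; D skipped.
Profit = 64 + 39 + 71 = 174

174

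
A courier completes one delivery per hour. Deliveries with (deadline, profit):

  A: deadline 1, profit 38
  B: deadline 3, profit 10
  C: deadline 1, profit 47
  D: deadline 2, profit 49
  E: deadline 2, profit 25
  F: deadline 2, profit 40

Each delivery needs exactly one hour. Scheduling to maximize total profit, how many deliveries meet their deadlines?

Profit order: D=49 C=47 F=40 A=38 E=25 B=10
Assign: D→slot 2, C→slot 1, F skipped, A skipped, E skipped, B→slot 3.
Slots: [1:C] [2:D] [3:B]
3 of 6 scheduled.

3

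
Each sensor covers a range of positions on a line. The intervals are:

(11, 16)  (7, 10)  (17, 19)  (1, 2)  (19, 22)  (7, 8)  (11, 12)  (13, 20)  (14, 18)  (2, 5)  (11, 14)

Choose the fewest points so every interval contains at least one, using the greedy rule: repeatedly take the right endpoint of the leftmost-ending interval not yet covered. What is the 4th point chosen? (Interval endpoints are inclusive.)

Sort by right endpoint; whenever an interval is uncovered, place a point at its right end.
Sorted: [1,2] [2,5] [7,8] [7,10] [11,12] [11,14] [11,16] [14,18] [17,19] [13,20] [19,22]
{[1,2],[2,5]} hit by 2; {[7,8],[7,10]} hit by 8; {[11,12],[11,14],[11,16]} hit by 12; {[14,18],[17,19],[13,20]} hit by 18; {[19,22]} hit by 22.
Points: 2, 8, 12, 18, 22 (5 total).

18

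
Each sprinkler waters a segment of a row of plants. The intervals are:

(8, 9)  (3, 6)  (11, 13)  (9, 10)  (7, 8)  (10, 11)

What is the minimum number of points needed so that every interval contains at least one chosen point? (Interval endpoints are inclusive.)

Sorted: [3,6] [7,8] [8,9] [9,10] [10,11] [11,13]
{[3,6]} hit by 6; {[7,8],[8,9]} hit by 8; {[9,10],[10,11]} hit by 10; {[11,13]} hit by 13.
Points: 6, 8, 10, 13 (4 total).

4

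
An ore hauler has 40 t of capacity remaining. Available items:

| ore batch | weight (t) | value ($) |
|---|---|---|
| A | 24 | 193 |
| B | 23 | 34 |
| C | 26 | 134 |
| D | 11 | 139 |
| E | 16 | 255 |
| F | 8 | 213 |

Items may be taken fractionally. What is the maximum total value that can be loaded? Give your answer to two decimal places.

Greedy by value/weight ratio, highest first.
Order: F (213/8=26.62) > E (255/16=15.94) > D (139/11=12.64) > A (193/24=8.04) > C (134/26=5.15) > B (34/23=1.48)
Fill: take F (8 @ 213) → take E (16 @ 255) → take D (11 @ 139) → take 5/24 of A → 40.21; 40/40 used.
Total value = 647.21

647.21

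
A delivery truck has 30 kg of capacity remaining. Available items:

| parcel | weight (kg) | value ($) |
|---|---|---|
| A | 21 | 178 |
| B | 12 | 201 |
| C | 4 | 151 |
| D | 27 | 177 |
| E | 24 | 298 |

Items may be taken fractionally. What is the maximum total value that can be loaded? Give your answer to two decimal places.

Sort by value per unit weight and fill in that order.
Order: C (151/4=37.75) > B (201/12=16.75) > E (298/24=12.42) > A (178/21=8.48) > D (177/27=6.56)
Fill: take C (4 @ 151) → take B (12 @ 201) → take 14/24 of E → 173.83; 30/30 used.
Total value = 525.83

525.83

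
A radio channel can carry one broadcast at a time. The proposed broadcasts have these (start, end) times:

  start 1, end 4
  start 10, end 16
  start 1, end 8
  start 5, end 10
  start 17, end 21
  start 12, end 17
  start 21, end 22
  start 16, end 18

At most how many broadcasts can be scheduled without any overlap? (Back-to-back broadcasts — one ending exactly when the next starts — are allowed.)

5

Sorted by end: (1,4)  (1,8)  (5,10)  (10,16)  (12,17)  (16,18)  (17,21)  (21,22)
take (1,4); skip (1,8); take (5,10); take (10,16); take (16,18); take (21,22).
Selected 5 broadcasts.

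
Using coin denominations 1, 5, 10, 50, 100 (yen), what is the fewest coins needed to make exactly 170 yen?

4

170 = 1×100 + 1×50 + 2×10
Total coins = 1 + 1 + 2 = 4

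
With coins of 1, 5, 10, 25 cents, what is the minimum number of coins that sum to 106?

6

Greedy: take as many of the largest coin as possible, then repeat with the remainder.
106 − 4×25→6 − 1×5→1 − 1×1→0
Total coins = 4 + 1 + 1 = 6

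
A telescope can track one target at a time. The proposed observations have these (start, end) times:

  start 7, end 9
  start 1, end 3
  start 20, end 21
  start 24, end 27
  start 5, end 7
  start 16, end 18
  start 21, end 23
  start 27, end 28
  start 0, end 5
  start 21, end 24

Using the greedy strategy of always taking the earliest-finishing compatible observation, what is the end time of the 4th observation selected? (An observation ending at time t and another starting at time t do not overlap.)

18

Sort by end time and greedily take each interval whose start is ≥ the last chosen end.
By end time: (1,3), (0,5), (5,7), (7,9), (16,18), (20,21), (21,23), (21,24), (24,27), (27,28).
Pick (1,3); next start ≥ 3 → (5,7); next start ≥ 7 → (7,9); next start ≥ 9 → (16,18); next start ≥ 18 → (20,21); next start ≥ 21 → (21,23); next start ≥ 23 → (24,27); next start ≥ 27 → (27,28).
Selected: (1,3) (5,7) (7,9) (16,18) (20,21) (21,23) (24,27) (27,28)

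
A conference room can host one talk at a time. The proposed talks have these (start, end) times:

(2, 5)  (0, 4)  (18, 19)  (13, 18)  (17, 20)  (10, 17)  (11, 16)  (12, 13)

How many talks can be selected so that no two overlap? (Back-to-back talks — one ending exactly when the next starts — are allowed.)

Sorted by end: (0,4)  (2,5)  (12,13)  (11,16)  (10,17)  (13,18)  (18,19)  (17,20)
take (0,4); skip (2,5); take (12,13); skip (11,16); take (13,18); take (18,19).
Selected 4 talks.

4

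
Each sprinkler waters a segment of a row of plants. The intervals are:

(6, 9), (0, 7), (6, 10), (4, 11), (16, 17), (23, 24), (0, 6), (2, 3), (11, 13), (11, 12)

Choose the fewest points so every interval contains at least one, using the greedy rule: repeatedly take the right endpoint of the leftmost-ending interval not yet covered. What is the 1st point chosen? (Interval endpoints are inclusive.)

Process intervals by earliest right end; each time one isn't hit yet, stab at its right endpoint.
Sorted: [2,3] [0,6] [0,7] [6,9] [6,10] [4,11] [11,12] [11,13] [16,17] [23,24]
{[2,3],[0,6],[0,7]} hit by 3; {[6,9],[6,10],[4,11]} hit by 9; {[11,12],[11,13]} hit by 12; {[16,17]} hit by 17; {[23,24]} hit by 24.
Points: 3, 9, 12, 17, 24 (5 total).

3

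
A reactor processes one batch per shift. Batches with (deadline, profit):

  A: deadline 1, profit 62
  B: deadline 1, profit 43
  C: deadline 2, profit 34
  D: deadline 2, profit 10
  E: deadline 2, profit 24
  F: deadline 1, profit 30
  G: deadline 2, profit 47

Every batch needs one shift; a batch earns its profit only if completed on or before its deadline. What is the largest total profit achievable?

Take jobs in profit order; each goes to the latest open slot no later than its deadline.
Profit order: A=62 G=47 B=43 C=34 F=30 E=24 D=10
Assign: A→slot 1, G→slot 2, B skipped, C skipped, F skipped, E skipped, D skipped.
Slots: [1:A] [2:G]
Profit = 62 + 47 = 109

109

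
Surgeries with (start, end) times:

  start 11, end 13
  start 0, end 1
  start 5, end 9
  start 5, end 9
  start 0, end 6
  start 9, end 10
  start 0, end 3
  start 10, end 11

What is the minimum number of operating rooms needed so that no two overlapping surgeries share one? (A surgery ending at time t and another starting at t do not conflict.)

Count concurrent intervals with a sweep; the peak is the room count.
starts: [0, 0, 0, 5, 5, 9, 10, 11]
ends:   [1, 3, 6, 9, 9, 10, 11, 13]
s0→1 s0→2 s0→3  — peak 3.

3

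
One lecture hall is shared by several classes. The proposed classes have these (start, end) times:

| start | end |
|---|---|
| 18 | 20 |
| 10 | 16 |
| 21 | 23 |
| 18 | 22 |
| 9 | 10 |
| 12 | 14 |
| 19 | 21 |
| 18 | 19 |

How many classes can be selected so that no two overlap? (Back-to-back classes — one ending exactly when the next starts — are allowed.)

5

Sorted by end: (9,10)  (12,14)  (10,16)  (18,19)  (18,20)  (19,21)  (18,22)  (21,23)
take (9,10); take (12,14); take (18,19); skip (18,20); take (19,21); take (21,23).
Selected 5 classes.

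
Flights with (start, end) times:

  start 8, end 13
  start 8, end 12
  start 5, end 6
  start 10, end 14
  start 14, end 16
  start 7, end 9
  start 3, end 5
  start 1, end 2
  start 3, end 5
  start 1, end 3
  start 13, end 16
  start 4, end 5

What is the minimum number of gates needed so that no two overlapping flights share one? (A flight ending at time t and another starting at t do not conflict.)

3

Events (time:±→running): 1:+→1 1:+→2 2:-→1 3:-→0 3:+→1 3:+→2 4:+→3 … peak 3.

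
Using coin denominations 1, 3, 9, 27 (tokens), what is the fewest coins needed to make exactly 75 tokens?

5

Use the largest denomination that fits, subtract, and repeat.
75 − 2×27→21 − 2×9→3 − 1×3→0
Total coins = 2 + 2 + 1 = 5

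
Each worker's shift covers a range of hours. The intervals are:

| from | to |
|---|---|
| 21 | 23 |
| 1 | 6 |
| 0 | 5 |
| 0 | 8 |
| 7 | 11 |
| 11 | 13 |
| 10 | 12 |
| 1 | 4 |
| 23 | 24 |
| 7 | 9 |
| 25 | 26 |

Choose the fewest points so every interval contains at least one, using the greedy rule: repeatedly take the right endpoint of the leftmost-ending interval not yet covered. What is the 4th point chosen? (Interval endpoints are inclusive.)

Process intervals by earliest right end; each time one isn't hit yet, stab at its right endpoint.
Sorted: [1,4] [0,5] [1,6] [0,8] [7,9] [7,11] [10,12] [11,13] [21,23] [23,24] [25,26]
{[1,4],[0,5],[1,6],[0,8]} hit by 4; {[7,9],[7,11]} hit by 9; {[10,12],[11,13]} hit by 12; {[21,23],[23,24]} hit by 23; {[25,26]} hit by 26.
Points: 4, 9, 12, 23, 26 (5 total).

23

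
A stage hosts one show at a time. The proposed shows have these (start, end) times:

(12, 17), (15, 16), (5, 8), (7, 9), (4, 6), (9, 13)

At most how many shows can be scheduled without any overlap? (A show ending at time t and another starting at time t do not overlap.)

Sorted by end: (4,6)  (5,8)  (7,9)  (9,13)  (15,16)  (12,17)
take (4,6); take (7,9); take (9,13); take (15,16); skip (12,17).
Selected 4 shows.

4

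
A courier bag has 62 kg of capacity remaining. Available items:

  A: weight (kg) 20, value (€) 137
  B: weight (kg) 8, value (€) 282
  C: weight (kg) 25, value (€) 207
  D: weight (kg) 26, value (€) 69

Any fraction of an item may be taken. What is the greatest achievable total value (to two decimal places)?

649.88

Ratios (sorted): B 35.25, C 8.28, A 6.85, D 2.65
take B (8 @ 282); take C (25 @ 207); take A (20 @ 137); take 9/26 of D → 23.88. Capacity used 62/62.
Total value = 649.88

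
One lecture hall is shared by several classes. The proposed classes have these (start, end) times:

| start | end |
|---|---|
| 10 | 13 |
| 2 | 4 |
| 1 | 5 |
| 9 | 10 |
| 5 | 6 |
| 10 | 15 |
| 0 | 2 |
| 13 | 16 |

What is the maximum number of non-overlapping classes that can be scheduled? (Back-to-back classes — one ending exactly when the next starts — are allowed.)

By end time: (0,2), (2,4), (1,5), (5,6), (9,10), (10,13), (10,15), (13,16).
Pick (0,2); next start ≥ 2 → (2,4); next start ≥ 4 → (5,6); next start ≥ 6 → (9,10); next start ≥ 10 → (10,13); next start ≥ 13 → (13,16).
Selected 6 classes.

6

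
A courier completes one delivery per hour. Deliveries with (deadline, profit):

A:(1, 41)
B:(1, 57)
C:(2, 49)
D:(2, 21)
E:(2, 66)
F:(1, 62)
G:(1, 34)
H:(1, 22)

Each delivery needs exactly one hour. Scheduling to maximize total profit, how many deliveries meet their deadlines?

Profit order: E=66 F=62 B=57 C=49 A=41 G=34 H=22 D=21
Assign: E→slot 2, F→slot 1, B skipped, C skipped, A skipped, G skipped, H skipped, D skipped.
Slots: [1:F] [2:E]
2 of 8 scheduled.

2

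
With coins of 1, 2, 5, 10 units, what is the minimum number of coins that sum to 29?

5

29 − 2×10→9 − 1×5→4 − 2×2→0
Total coins = 2 + 1 + 2 = 5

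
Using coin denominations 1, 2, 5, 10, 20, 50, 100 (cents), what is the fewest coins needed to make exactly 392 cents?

7

Greedy: take as many of the largest coin as possible, then repeat with the remainder.
392 = 3×100 + 1×50 + 2×20 + 1×2
Total coins = 3 + 1 + 2 + 1 = 7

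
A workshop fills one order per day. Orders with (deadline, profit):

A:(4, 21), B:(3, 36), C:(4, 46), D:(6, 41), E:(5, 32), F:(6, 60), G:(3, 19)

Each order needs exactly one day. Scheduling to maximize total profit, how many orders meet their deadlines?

6

By profit: F(d6,60), C(d4,46), D(d6,41), B(d3,36), E(d5,32), A(d4,21), G(d3,19)
F→slot 6; C→slot 4; D→slot 5; B→slot 3; E→slot 2; A→slot 1; G skipped.
6 of 7 scheduled.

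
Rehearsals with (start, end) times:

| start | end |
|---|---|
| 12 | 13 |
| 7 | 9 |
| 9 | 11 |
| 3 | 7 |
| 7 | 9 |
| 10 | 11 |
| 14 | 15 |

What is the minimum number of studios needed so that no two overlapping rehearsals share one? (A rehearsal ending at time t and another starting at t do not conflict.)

The answer is the maximum number of intervals overlapping at any instant.
starts: [3, 7, 7, 9, 10, 12, 14]
ends:   [7, 9, 9, 11, 11, 13, 15]
s3→1 e7→0 s7→1 s7→2  — peak 2.

2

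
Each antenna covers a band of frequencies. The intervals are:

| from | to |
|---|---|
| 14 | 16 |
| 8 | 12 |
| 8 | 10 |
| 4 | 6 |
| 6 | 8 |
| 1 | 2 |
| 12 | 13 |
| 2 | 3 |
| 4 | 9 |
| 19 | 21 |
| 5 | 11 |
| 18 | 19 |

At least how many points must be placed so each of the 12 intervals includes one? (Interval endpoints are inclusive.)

6

By right end: [1,2]  [2,3]  [4,6]  [6,8]  [4,9]  [8,10]  [5,11]  [8,12]  [12,13]  [14,16]  [18,19]  [19,21]
[1,2] uncovered → point at 2; [4,6] uncovered → point at 6; [8,10] uncovered → point at 10; [12,13] uncovered → point at 13; [14,16] uncovered → point at 16; [18,19] uncovered → point at 19.
Points: 2, 6, 10, 13, 16, 19 (6 total).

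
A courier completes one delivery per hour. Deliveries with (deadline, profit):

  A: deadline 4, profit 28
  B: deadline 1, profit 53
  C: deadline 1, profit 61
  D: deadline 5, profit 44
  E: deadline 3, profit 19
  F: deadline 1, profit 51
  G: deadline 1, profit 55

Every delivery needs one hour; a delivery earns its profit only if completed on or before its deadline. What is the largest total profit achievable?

Take jobs in profit order; each goes to the latest open slot no later than its deadline.
Profit order: C=61 G=55 B=53 F=51 D=44 A=28 E=19
Assign: C→slot 1, G skipped, B skipped, F skipped, D→slot 5, A→slot 4, E→slot 3.
Slots: [1:C] [3:E] [4:A] [5:D]
Profit = 61 + 19 + 28 + 44 = 152

152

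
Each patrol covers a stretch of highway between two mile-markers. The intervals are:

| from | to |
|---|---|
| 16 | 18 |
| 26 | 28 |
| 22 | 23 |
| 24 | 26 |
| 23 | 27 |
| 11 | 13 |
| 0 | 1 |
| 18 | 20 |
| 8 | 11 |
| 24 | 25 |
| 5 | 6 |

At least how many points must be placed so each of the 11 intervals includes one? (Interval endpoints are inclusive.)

7

Sorted: [0,1] [5,6] [8,11] [11,13] [16,18] [18,20] [22,23] [24,25] [24,26] [23,27] [26,28]
{[0,1]} hit by 1; {[5,6]} hit by 6; {[8,11],[11,13]} hit by 11; {[16,18],[18,20]} hit by 18; {[22,23]} hit by 23; {[24,25],[24,26],[23,27]} hit by 25; {[26,28]} hit by 28.
Points: 1, 6, 11, 18, 23, 25, 28 (7 total).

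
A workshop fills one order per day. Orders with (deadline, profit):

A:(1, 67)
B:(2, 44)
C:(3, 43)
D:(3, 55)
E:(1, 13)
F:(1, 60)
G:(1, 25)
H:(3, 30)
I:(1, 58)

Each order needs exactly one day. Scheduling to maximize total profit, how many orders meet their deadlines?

3

By profit: A(d1,67), F(d1,60), I(d1,58), D(d3,55), B(d2,44), C(d3,43), H(d3,30), G(d1,25), E(d1,13)
A→slot 1; F skipped; I skipped; D→slot 3; B→slot 2; C skipped; H skipped; G skipped; E skipped.
3 of 9 scheduled.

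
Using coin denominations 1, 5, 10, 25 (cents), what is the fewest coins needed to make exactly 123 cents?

9

Greedy: take as many of the largest coin as possible, then repeat with the remainder.
123 = 4×25 + 2×10 + 3×1
Total coins = 4 + 2 + 3 = 9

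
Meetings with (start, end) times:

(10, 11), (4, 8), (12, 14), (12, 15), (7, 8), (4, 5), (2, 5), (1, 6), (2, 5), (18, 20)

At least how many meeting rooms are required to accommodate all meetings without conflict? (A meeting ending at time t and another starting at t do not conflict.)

5

starts: [1, 2, 2, 4, 4, 7, 10, 12, 12, 18]
ends:   [5, 5, 5, 6, 8, 8, 11, 14, 15, 20]
s1→1 s2→2 s2→3 s4→4 s4→5  — peak 5.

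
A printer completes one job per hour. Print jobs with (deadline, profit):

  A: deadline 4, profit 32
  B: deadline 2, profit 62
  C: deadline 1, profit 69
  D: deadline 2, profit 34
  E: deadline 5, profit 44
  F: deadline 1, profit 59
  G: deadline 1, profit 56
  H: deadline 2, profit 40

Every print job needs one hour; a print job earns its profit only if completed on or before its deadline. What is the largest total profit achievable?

Take jobs in profit order; each goes to the latest open slot no later than its deadline.
By profit: C(d1,69), B(d2,62), F(d1,59), G(d1,56), E(d5,44), H(d2,40), D(d2,34), A(d4,32)
C→slot 1; B→slot 2; F skipped; G skipped; E→slot 5; H skipped; D skipped; A→slot 4.
Profit = 69 + 62 + 32 + 44 = 207

207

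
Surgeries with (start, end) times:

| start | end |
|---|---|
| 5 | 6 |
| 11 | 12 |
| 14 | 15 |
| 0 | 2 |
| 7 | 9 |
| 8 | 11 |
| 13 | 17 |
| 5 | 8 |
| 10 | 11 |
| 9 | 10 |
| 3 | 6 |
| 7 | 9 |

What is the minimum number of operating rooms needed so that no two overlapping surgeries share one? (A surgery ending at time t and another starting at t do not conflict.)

3

Events (time:±→running): 0:+→1 2:-→0 3:+→1 5:+→2 5:+→3 … peak 3.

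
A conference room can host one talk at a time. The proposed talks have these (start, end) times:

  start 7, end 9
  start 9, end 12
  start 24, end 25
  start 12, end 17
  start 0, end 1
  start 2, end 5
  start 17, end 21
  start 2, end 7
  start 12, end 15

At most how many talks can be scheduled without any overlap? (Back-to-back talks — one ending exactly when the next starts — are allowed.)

7

Greedy by earliest finish: after sorting by end time, pick each interval compatible with the last pick.
Sorted by end: (0,1)  (2,5)  (2,7)  (7,9)  (9,12)  (12,15)  (12,17)  (17,21)  (24,25)
take (0,1); take (2,5); take (7,9); take (9,12); take (12,15); take (17,21); take (24,25).
Selected 7 talks.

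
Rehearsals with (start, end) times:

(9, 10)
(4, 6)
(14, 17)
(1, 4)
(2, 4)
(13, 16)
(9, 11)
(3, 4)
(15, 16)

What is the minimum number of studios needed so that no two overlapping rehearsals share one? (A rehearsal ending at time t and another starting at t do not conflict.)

3

The answer is the maximum number of intervals overlapping at any instant.
starts: [1, 2, 3, 4, 9, 9, 13, 14, 15]
ends:   [4, 4, 4, 6, 10, 11, 16, 16, 17]
s1→1 s2→2 s3→3  — peak 3.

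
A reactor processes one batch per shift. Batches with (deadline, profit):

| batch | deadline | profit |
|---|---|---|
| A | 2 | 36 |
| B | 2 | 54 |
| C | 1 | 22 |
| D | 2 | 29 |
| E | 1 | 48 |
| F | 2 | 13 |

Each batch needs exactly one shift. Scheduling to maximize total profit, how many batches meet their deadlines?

2

Sort by profit descending; place each in the latest free slot ≤ its deadline.
Profit order: B=54 E=48 A=36 D=29 C=22 F=13
Assign: B→slot 2, E→slot 1, A skipped, D skipped, C skipped, F skipped.
Slots: [1:E] [2:B]
2 of 6 scheduled.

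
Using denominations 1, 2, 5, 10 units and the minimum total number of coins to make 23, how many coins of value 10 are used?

Greedy: take as many of the largest coin as possible, then repeat with the remainder.
23 = 2×10 + 1×2 + 1×1
Count of 10: 2

2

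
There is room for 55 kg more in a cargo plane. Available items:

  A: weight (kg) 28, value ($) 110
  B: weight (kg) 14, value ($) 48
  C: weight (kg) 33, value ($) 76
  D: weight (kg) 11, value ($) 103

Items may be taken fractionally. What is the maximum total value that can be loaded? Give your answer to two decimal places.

265.61

Order: D (103/11=9.36) > A (110/28=3.93) > B (48/14=3.43) > C (76/33=2.30)
Fill: take D (11 @ 103) → take A (28 @ 110) → take B (14 @ 48) → take 2/33 of C → 4.61; 55/55 used.
Total value = 265.61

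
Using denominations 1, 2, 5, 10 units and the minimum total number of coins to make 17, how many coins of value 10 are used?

1

17 − 1×10→7 − 1×5→2 − 1×2→0
Count of 10: 1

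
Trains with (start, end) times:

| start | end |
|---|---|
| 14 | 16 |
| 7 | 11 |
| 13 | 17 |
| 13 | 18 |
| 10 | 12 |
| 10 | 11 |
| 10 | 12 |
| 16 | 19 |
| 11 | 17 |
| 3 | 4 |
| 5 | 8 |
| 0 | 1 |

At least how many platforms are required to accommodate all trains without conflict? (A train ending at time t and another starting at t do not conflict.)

The answer is the maximum number of intervals overlapping at any instant.
starts: [0, 3, 5, 7, 10, 10, 10, 11, 13, 13, 14, 16]
ends:   [1, 4, 8, 11, 11, 12, 12, 16, 17, 17, 18, 19]
s0→1 e1→0 s3→1 e4→0 s5→1 s7→2 e8→1 s10→2 s10→3 s10→4  — peak 4.

4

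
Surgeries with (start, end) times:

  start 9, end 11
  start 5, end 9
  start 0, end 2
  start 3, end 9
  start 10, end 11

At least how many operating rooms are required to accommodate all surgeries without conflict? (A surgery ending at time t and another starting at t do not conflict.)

Events (time:±→running): 0:+→1 2:-→0 3:+→1 5:+→2 … peak 2.

2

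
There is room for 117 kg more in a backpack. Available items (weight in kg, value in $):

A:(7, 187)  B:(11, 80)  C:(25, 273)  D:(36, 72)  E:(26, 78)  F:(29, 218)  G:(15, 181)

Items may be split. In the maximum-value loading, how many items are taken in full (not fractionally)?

6

Order: A (187/7=26.71) > G (181/15=12.07) > C (273/25=10.92) > F (218/29=7.52) > B (80/11=7.27) > E (78/26=3.00) > D (72/36=2.00)
Fill: take A (7 @ 187) → take G (15 @ 181) → take C (25 @ 273) → take F (29 @ 218) → take B (11 @ 80) → take E (26 @ 78) → take 4/36 of D → 8.00; 117/117 used.
6 item(s) taken whole; one partial (take 4/36 of D).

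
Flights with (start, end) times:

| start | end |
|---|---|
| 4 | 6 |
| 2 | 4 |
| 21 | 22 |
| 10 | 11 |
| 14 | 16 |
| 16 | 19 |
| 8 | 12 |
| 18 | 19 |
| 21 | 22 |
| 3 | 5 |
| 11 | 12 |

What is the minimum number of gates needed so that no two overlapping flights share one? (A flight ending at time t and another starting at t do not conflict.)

2

Count concurrent intervals with a sweep; the peak is the room count.
Events (time:±→running): 2:+→1 3:+→2 … peak 2.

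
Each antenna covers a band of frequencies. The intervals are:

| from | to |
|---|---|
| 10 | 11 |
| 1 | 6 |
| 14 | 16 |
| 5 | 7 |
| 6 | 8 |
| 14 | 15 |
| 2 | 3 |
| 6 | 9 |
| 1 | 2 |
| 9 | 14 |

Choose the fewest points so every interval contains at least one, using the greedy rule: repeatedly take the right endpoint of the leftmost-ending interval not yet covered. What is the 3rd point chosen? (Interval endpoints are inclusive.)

Sort by right endpoint; whenever an interval is uncovered, place a point at its right end.
By right end: [1,2]  [2,3]  [1,6]  [5,7]  [6,8]  [6,9]  [10,11]  [9,14]  [14,15]  [14,16]
[1,2] uncovered → point at 2; [5,7] uncovered → point at 7; [10,11] uncovered → point at 11; [14,15] uncovered → point at 15.
Points: 2, 7, 11, 15 (4 total).

11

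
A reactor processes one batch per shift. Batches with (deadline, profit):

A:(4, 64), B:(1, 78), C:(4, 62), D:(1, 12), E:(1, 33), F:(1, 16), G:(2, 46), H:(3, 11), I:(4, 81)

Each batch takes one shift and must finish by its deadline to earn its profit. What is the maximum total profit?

285

Take jobs in profit order; each goes to the latest open slot no later than its deadline.
Profit order: I=81 B=78 A=64 C=62 G=46 E=33 F=16 D=12 H=11
Assign: I→slot 4, B→slot 1, A→slot 3, C→slot 2, G skipped, E skipped, F skipped, D skipped, H skipped.
Slots: [1:B] [2:C] [3:A] [4:I]
Profit = 78 + 62 + 64 + 81 = 285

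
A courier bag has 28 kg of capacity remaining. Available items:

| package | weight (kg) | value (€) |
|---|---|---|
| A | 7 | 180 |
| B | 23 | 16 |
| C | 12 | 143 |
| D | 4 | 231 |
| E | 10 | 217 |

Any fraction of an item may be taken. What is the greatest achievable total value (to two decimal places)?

Greedy by value/weight ratio, highest first.
Ratios (sorted): D 57.75, A 25.71, E 21.70, C 11.92, B 0.70
take D (4 @ 231); take A (7 @ 180); take E (10 @ 217); take 7/12 of C → 83.42. Capacity used 28/28.
Total value = 711.42

711.42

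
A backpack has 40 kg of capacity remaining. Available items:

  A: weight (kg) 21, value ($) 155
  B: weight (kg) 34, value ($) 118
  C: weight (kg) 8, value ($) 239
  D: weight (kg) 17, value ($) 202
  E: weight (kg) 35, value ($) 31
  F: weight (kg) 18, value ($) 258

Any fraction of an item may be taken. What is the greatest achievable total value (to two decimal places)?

663.35

Greedy by value/weight ratio, highest first.
Ratios (sorted): C 29.88, F 14.33, D 11.88, A 7.38, B 3.47, E 0.89
take C (8 @ 239); take F (18 @ 258); take 14/17 of D → 166.35. Capacity used 40/40.
Total value = 663.35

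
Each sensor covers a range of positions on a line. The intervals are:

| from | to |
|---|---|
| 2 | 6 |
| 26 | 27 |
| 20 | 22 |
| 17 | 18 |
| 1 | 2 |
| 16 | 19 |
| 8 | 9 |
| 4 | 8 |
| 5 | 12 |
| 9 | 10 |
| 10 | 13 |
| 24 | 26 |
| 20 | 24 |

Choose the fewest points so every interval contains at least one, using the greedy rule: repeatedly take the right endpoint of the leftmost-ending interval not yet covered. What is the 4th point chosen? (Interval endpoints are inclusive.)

18

Process intervals by earliest right end; each time one isn't hit yet, stab at its right endpoint.
By right end: [1,2]  [2,6]  [4,8]  [8,9]  [9,10]  [5,12]  [10,13]  [17,18]  [16,19]  [20,22]  [20,24]  [24,26]  [26,27]
[1,2] uncovered → point at 2; [4,8] uncovered → point at 8; [9,10] uncovered → point at 10; [17,18] uncovered → point at 18; [20,22] uncovered → point at 22; [24,26] uncovered → point at 26.
Points: 2, 8, 10, 18, 22, 26 (6 total).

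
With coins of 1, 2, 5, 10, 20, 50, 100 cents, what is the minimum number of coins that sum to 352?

5

Greedy: take as many of the largest coin as possible, then repeat with the remainder.
352 − 3×100→52 − 1×50→2 − 1×2→0
Total coins = 3 + 1 + 1 = 5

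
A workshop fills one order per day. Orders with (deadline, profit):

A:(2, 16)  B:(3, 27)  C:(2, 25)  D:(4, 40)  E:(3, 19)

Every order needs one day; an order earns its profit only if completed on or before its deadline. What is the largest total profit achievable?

Take jobs in profit order; each goes to the latest open slot no later than its deadline.
By profit: D(d4,40), B(d3,27), C(d2,25), E(d3,19), A(d2,16)
D→slot 4; B→slot 3; C→slot 2; E→slot 1; A skipped.
Profit = 19 + 25 + 27 + 40 = 111

111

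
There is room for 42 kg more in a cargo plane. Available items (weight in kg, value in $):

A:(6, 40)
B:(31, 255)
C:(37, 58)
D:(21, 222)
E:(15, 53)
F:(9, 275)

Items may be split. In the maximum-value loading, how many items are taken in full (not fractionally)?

Sort by value per unit weight and fill in that order.
Order: F (275/9=30.56) > D (222/21=10.57) > B (255/31=8.23) > A (40/6=6.67) > E (53/15=3.53) > C (58/37=1.57)
Fill: take F (9 @ 275) → take D (21 @ 222) → take 12/31 of B → 98.71; 42/42 used.
2 item(s) taken whole; one partial (take 12/31 of B).

2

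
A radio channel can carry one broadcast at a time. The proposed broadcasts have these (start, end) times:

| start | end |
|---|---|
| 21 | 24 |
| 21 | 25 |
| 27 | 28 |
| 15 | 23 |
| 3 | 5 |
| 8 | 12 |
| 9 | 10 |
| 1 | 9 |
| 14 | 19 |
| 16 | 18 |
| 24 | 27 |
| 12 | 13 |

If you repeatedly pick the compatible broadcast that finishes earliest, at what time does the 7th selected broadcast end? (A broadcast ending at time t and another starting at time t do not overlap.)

28

By end time: (3,5), (1,9), (9,10), (8,12), (12,13), (16,18), (14,19), (15,23), (21,24), (21,25), (24,27), (27,28).
Pick (3,5); next start ≥ 5 → (9,10); next start ≥ 10 → (12,13); next start ≥ 13 → (16,18); next start ≥ 18 → (21,24); next start ≥ 24 → (24,27); next start ≥ 27 → (27,28).
Selected: (3,5) (9,10) (12,13) (16,18) (21,24) (24,27) (27,28)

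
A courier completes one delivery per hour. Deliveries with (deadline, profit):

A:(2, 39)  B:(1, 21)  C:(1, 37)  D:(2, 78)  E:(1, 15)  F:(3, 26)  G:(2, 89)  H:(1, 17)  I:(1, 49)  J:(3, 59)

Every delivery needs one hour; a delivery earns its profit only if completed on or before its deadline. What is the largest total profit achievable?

Profit order: G=89 D=78 J=59 I=49 A=39 C=37 F=26 B=21 H=17 E=15
Assign: G→slot 2, D→slot 1, J→slot 3, I skipped, A skipped, C skipped, F skipped, B skipped, H skipped, E skipped.
Slots: [1:D] [2:G] [3:J]
Profit = 78 + 89 + 59 = 226

226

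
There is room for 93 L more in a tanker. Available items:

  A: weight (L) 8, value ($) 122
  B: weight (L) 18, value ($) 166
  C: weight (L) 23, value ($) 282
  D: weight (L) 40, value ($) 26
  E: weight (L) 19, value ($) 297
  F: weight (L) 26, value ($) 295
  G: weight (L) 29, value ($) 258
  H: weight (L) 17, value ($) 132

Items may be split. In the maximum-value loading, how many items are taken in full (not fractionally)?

4

Greedy by value/weight ratio, highest first.
Order: E (297/19=15.63) > A (122/8=15.25) > C (282/23=12.26) > F (295/26=11.35) > B (166/18=9.22) > G (258/29=8.90) > H (132/17=7.76) > D (26/40=0.65)
Fill: take E (19 @ 297) → take A (8 @ 122) → take C (23 @ 282) → take F (26 @ 295) → take 17/18 of B → 156.78; 93/93 used.
4 item(s) taken whole; one partial (take 17/18 of B).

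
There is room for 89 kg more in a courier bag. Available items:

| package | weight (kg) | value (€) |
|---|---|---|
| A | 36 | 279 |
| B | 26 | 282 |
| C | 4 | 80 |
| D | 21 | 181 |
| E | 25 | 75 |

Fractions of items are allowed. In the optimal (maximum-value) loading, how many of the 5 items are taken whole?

4

Greedy by value/weight ratio, highest first.
Ratios (sorted): C 20.00, B 10.85, D 8.62, A 7.75, E 3.00
take C (4 @ 80); take B (26 @ 282); take D (21 @ 181); take A (36 @ 279); take 2/25 of E → 6.00. Capacity used 89/89.
4 item(s) taken whole; one partial (take 2/25 of E).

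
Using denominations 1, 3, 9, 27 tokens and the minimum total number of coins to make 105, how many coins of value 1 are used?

105 − 3×27→24 − 2×9→6 − 2×3→0
Count of 1: 0

0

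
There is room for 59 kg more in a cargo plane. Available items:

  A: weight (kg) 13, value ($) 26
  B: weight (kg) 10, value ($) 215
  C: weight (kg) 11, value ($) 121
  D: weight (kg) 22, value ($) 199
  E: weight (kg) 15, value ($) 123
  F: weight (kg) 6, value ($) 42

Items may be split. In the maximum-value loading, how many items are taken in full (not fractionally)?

Ratios (sorted): B 21.50, C 11.00, D 9.05, E 8.20, F 7.00, A 2.00
take B (10 @ 215); take C (11 @ 121); take D (22 @ 199); take E (15 @ 123); take 1/6 of F → 7.00. Capacity used 59/59.
4 item(s) taken whole; one partial (take 1/6 of F).

4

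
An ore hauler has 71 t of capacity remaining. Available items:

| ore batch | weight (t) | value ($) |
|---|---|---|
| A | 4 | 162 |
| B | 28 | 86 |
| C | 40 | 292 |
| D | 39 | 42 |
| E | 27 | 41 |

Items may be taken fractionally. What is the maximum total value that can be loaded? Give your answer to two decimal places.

536.93

Greedy by value/weight ratio, highest first.
Order: A (162/4=40.50) > C (292/40=7.30) > B (86/28=3.07) > E (41/27=1.52) > D (42/39=1.08)
Fill: take A (4 @ 162) → take C (40 @ 292) → take 27/28 of B → 82.93; 71/71 used.
Total value = 536.93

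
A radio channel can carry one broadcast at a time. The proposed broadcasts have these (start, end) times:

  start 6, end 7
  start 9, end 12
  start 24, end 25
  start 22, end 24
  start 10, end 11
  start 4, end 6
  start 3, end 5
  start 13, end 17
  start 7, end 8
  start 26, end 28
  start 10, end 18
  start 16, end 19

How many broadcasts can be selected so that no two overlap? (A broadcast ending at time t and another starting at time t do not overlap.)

Sorted by end: (3,5)  (4,6)  (6,7)  (7,8)  (10,11)  (9,12)  (13,17)  (10,18)  (16,19)  (22,24)  (24,25)  (26,28)
take (3,5); skip (4,6); take (6,7); take (7,8); take (10,11); skip (9,12); take (13,17); take (22,24); take (24,25); take (26,28).
Selected 8 broadcasts.

8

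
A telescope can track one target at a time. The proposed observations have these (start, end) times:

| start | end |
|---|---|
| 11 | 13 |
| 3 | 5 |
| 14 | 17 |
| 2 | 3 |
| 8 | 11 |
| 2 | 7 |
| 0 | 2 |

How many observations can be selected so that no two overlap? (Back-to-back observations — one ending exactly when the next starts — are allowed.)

6

By end time: (0,2), (2,3), (3,5), (2,7), (8,11), (11,13), (14,17).
Pick (0,2); next start ≥ 2 → (2,3); next start ≥ 3 → (3,5); next start ≥ 5 → (8,11); next start ≥ 11 → (11,13); next start ≥ 13 → (14,17).
Selected 6 observations.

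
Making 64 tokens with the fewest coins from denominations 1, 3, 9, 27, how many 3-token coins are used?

0

64 = 2×27 + 1×9 + 1×1
Count of 3: 0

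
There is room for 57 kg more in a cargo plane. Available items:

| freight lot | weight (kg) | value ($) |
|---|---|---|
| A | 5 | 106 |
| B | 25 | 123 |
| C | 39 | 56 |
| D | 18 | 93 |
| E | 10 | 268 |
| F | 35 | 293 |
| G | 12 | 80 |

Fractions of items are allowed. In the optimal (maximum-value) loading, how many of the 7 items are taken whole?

3

Greedy by value/weight ratio, highest first.
Ratios (sorted): E 26.80, A 21.20, F 8.37, G 6.67, D 5.17, B 4.92, C 1.44
take E (10 @ 268); take A (5 @ 106); take F (35 @ 293); take 7/12 of G → 46.67. Capacity used 57/57.
3 item(s) taken whole; one partial (take 7/12 of G).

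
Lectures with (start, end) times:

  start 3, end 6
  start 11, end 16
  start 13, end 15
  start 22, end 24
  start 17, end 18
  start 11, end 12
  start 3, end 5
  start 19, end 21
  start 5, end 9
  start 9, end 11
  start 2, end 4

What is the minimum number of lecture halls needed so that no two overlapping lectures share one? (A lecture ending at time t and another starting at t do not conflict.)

3

The answer is the maximum number of intervals overlapping at any instant.
starts: [2, 3, 3, 5, 9, 11, 11, 13, 17, 19, 22]
ends:   [4, 5, 6, 9, 11, 12, 15, 16, 18, 21, 24]
s2→1 s3→2 s3→3  — peak 3.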